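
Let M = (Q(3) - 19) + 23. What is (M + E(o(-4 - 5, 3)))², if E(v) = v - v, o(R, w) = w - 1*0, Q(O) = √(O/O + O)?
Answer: 36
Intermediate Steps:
Q(O) = √(1 + O)
o(R, w) = w (o(R, w) = w + 0 = w)
M = 6 (M = (√(1 + 3) - 19) + 23 = (√4 - 19) + 23 = (2 - 19) + 23 = -17 + 23 = 6)
E(v) = 0
(M + E(o(-4 - 5, 3)))² = (6 + 0)² = 6² = 36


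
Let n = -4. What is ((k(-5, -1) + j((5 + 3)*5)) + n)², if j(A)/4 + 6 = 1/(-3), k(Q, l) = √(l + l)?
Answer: 7726/9 - 176*I*√2/3 ≈ 858.44 - 82.967*I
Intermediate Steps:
k(Q, l) = √2*√l (k(Q, l) = √(2*l) = √2*√l)
j(A) = -76/3 (j(A) = -24 + 4/(-3) = -24 + 4*(-⅓) = -24 - 4/3 = -76/3)
((k(-5, -1) + j((5 + 3)*5)) + n)² = ((√2*√(-1) - 76/3) - 4)² = ((√2*I - 76/3) - 4)² = ((I*√2 - 76/3) - 4)² = ((-76/3 + I*√2) - 4)² = (-88/3 + I*√2)²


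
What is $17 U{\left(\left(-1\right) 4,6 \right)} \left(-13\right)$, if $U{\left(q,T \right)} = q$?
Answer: $884$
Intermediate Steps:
$17 U{\left(\left(-1\right) 4,6 \right)} \left(-13\right) = 17 \left(\left(-1\right) 4\right) \left(-13\right) = 17 \left(-4\right) \left(-13\right) = \left(-68\right) \left(-13\right) = 884$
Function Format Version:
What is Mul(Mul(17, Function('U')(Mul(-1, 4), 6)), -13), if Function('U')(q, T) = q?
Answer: 884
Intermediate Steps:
Mul(Mul(17, Function('U')(Mul(-1, 4), 6)), -13) = Mul(Mul(17, Mul(-1, 4)), -13) = Mul(Mul(17, -4), -13) = Mul(-68, -13) = 884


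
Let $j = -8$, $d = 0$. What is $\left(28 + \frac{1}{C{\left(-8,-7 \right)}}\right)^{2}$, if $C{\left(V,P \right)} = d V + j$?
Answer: $\frac{49729}{64} \approx 777.02$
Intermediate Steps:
$C{\left(V,P \right)} = -8$ ($C{\left(V,P \right)} = 0 V - 8 = 0 - 8 = -8$)
$\left(28 + \frac{1}{C{\left(-8,-7 \right)}}\right)^{2} = \left(28 + \frac{1}{-8}\right)^{2} = \left(28 - \frac{1}{8}\right)^{2} = \left(\frac{223}{8}\right)^{2} = \frac{49729}{64}$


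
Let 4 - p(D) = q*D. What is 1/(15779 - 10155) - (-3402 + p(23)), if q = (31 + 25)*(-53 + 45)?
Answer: -38839343/5624 ≈ -6906.0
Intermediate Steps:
q = -448 (q = 56*(-8) = -448)
p(D) = 4 + 448*D (p(D) = 4 - (-448)*D = 4 + 448*D)
1/(15779 - 10155) - (-3402 + p(23)) = 1/(15779 - 10155) - (-3402 + (4 + 448*23)) = 1/5624 - (-3402 + (4 + 10304)) = 1/5624 - (-3402 + 10308) = 1/5624 - 1*6906 = 1/5624 - 6906 = -38839343/5624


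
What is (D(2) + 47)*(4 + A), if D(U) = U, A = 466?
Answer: 23030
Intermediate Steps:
(D(2) + 47)*(4 + A) = (2 + 47)*(4 + 466) = 49*470 = 23030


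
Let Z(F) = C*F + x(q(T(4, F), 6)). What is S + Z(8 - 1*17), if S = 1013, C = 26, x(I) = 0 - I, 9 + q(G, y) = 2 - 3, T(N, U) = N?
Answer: 789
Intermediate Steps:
q(G, y) = -10 (q(G, y) = -9 + (2 - 3) = -9 - 1 = -10)
x(I) = -I
Z(F) = 10 + 26*F (Z(F) = 26*F - 1*(-10) = 26*F + 10 = 10 + 26*F)
S + Z(8 - 1*17) = 1013 + (10 + 26*(8 - 1*17)) = 1013 + (10 + 26*(8 - 17)) = 1013 + (10 + 26*(-9)) = 1013 + (10 - 234) = 1013 - 224 = 789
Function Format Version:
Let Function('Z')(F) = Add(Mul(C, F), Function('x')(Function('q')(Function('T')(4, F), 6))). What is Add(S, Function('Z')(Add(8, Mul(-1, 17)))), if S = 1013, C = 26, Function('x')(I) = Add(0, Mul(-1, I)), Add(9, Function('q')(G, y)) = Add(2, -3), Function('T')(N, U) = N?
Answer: 789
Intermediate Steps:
Function('q')(G, y) = -10 (Function('q')(G, y) = Add(-9, Add(2, -3)) = Add(-9, -1) = -10)
Function('x')(I) = Mul(-1, I)
Function('Z')(F) = Add(10, Mul(26, F)) (Function('Z')(F) = Add(Mul(26, F), Mul(-1, -10)) = Add(Mul(26, F), 10) = Add(10, Mul(26, F)))
Add(S, Function('Z')(Add(8, Mul(-1, 17)))) = Add(1013, Add(10, Mul(26, Add(8, Mul(-1, 17))))) = Add(1013, Add(10, Mul(26, Add(8, -17)))) = Add(1013, Add(10, Mul(26, -9))) = Add(1013, Add(10, -234)) = Add(1013, -224) = 789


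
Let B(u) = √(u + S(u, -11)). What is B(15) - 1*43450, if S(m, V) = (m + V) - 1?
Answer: -43450 + 3*√2 ≈ -43446.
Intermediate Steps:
S(m, V) = -1 + V + m (S(m, V) = (V + m) - 1 = -1 + V + m)
B(u) = √(-12 + 2*u) (B(u) = √(u + (-1 - 11 + u)) = √(u + (-12 + u)) = √(-12 + 2*u))
B(15) - 1*43450 = √(-12 + 2*15) - 1*43450 = √(-12 + 30) - 43450 = √18 - 43450 = 3*√2 - 43450 = -43450 + 3*√2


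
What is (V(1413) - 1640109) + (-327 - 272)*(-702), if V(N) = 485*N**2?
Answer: 967116354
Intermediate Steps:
(V(1413) - 1640109) + (-327 - 272)*(-702) = (485*1413**2 - 1640109) + (-327 - 272)*(-702) = (485*1996569 - 1640109) - 599*(-702) = (968335965 - 1640109) + 420498 = 966695856 + 420498 = 967116354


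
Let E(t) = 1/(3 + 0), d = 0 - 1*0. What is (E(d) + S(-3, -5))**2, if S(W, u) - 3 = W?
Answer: 1/9 ≈ 0.11111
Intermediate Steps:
S(W, u) = 3 + W
d = 0 (d = 0 + 0 = 0)
E(t) = 1/3
(E(d) + S(-3, -5))**2 = (1/3 + (3 - 3))**2 = (1/3 + 0)**2 = (1/3)**2 = 1/9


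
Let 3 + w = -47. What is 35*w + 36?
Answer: -1714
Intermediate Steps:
w = -50 (w = -3 - 47 = -50)
35*w + 36 = 35*(-50) + 36 = -1750 + 36 = -1714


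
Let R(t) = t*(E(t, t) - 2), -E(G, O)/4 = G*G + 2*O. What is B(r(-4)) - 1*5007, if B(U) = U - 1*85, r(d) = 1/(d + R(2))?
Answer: -366625/72 ≈ -5092.0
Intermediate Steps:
E(G, O) = -8*O - 4*G² (E(G, O) = -4*(G*G + 2*O) = -4*(G² + 2*O) = -8*O - 4*G²)
R(t) = t*(-2 - 8*t - 4*t²) (R(t) = t*((-8*t - 4*t²) - 2) = t*(-2 - 8*t - 4*t²))
r(d) = 1/(-68 + d) (r(d) = 1/(d - 2*2*(1 + 2*2² + 4*2)) = 1/(d - 2*2*(1 + 2*4 + 8)) = 1/(d - 2*2*(1 + 8 + 8)) = 1/(d - 2*2*17) = 1/(d - 68) = 1/(-68 + d))
B(U) = -85 + U (B(U) = U - 85 = -85 + U)
B(r(-4)) - 1*5007 = (-85 + 1/(-68 - 4)) - 1*5007 = (-85 + 1/(-72)) - 5007 = (-85 - 1/72) - 5007 = -6121/72 - 5007 = -366625/72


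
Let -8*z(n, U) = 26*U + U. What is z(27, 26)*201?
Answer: -70551/4 ≈ -17638.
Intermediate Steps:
z(n, U) = -27*U/8 (z(n, U) = -(26*U + U)/8 = -27*U/8)
z(27, 26)*201 = -27/8*26*201 = -351/4*201 = -70551/4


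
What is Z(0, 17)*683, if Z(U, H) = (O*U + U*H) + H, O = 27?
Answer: 11611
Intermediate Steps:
Z(U, H) = H + 27*U + H*U (Z(U, H) = (27*U + U*H) + H = (27*U + H*U) + H = H + 27*U + H*U)
Z(0, 17)*683 = (17 + 27*0 + 17*0)*683 = (17 + 0 + 0)*683 = 17*683 = 11611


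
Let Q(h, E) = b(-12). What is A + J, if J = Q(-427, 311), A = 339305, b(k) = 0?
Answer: 339305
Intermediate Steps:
Q(h, E) = 0
J = 0
A + J = 339305 + 0 = 339305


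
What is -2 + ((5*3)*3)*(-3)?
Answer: -137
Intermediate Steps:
-2 + ((5*3)*3)*(-3) = -2 + (15*3)*(-3) = -2 + 45*(-3) = -2 - 135 = -137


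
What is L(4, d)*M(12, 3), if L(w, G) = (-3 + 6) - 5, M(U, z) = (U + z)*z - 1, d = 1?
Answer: -88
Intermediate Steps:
M(U, z) = -1 + z*(U + z) (M(U, z) = z*(U + z) - 1 = -1 + z*(U + z))
L(w, G) = -2 (L(w, G) = 3 - 5 = -2)
L(4, d)*M(12, 3) = -2*(-1 + 3**2 + 12*3) = -2*(-1 + 9 + 36) = -2*44 = -88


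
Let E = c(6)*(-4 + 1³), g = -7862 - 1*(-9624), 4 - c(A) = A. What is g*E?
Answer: 10572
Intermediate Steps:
c(A) = 4 - A
g = 1762 (g = -7862 + 9624 = 1762)
E = 6 (E = (4 - 1*6)*(-4 + 1³) = (4 - 6)*(-4 + 1) = -2*(-3) = 6)
g*E = 1762*6 = 10572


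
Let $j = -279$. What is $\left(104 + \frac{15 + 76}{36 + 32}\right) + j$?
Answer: $- \frac{11809}{68} \approx -173.66$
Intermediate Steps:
$\left(104 + \frac{15 + 76}{36 + 32}\right) + j = \left(104 + \frac{15 + 76}{36 + 32}\right) - 279 = \left(104 + \frac{91}{68}\right) - 279 = \frac{7163}{68} - 279 = - \frac{11809}{68}$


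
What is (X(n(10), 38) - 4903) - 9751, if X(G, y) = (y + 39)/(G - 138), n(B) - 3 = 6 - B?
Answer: -2036983/139 ≈ -14655.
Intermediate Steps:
n(B) = 9 - B (n(B) = 3 + (6 - B) = 9 - B)
X(G, y) = (39 + y)/(-138 + G)
(X(n(10), 38) - 4903) - 9751 = ((39 + 38)/(-138 + (9 - 1*10)) - 4903) - 9751 = (77/(-138 + (9 - 10)) - 4903) - 9751 = (77/(-138 - 1) - 4903) - 9751 = (77/(-139) - 4903) - 9751 = (-1/139*77 - 4903) - 9751 = (-77/139 - 4903) - 9751 = -681594/139 - 9751 = -2036983/139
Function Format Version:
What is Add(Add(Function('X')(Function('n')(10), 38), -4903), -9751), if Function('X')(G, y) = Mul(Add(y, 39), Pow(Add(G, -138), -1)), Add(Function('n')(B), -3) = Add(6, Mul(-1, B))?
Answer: Rational(-2036983, 139) ≈ -14655.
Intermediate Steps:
Function('n')(B) = Add(9, Mul(-1, B)) (Function('n')(B) = Add(3, Add(6, Mul(-1, B))) = Add(9, Mul(-1, B)))
Function('X')(G, y) = Mul(Pow(Add(-138, G), -1), Add(39, y)) (Function('X')(G, y) = Mul(Add(39, y), Pow(Add(-138, G), -1)) = Mul(Pow(Add(-138, G), -1), Add(39, y)))
Add(Add(Function('X')(Function('n')(10), 38), -4903), -9751) = Add(Add(Mul(Pow(Add(-138, Add(9, Mul(-1, 10))), -1), Add(39, 38)), -4903), -9751) = Add(Add(Mul(Pow(Add(-138, Add(9, -10)), -1), 77), -4903), -9751) = Add(Add(Mul(Pow(Add(-138, -1), -1), 77), -4903), -9751) = Add(Add(Mul(Pow(-139, -1), 77), -4903), -9751) = Add(Add(Mul(Rational(-1, 139), 77), -4903), -9751) = Add(Add(Rational(-77, 139), -4903), -9751) = Add(Rational(-681594, 139), -9751) = Rational(-2036983, 139)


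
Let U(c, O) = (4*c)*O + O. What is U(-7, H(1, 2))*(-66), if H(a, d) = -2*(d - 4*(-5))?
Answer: -78408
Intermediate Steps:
H(a, d) = -40 - 2*d (H(a, d) = -2*(d + 20) = -2*(20 + d) = -40 - 2*d)
U(c, O) = O + 4*O*c (U(c, O) = 4*O*c + O = O + 4*O*c)
U(-7, H(1, 2))*(-66) = ((-40 - 2*2)*(1 + 4*(-7)))*(-66) = ((-40 - 4)*(1 - 28))*(-66) = -44*(-27)*(-66) = 1188*(-66) = -78408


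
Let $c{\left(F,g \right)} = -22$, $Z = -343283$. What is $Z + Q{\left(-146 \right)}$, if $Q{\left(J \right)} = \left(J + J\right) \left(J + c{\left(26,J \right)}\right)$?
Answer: $-294227$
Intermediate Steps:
$Q{\left(J \right)} = 2 J \left(-22 + J\right)$ ($Q{\left(J \right)} = \left(J + J\right) \left(J - 22\right) = 2 J \left(-22 + J\right)$)
$Z + Q{\left(-146 \right)} = -343283 + 2 \left(-146\right) \left(-22 - 146\right) = -343283 + 2 \left(-146\right) \left(-168\right) = -343283 + 49056 = -294227$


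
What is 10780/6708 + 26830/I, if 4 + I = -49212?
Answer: 43821605/41267616 ≈ 1.0619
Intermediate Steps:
I = -49216 (I = -4 - 49212 = -49216)
10780/6708 + 26830/I = 10780/6708 + 26830/(-49216) = 10780*(1/6708) + 26830*(-1/49216) = 2695/1677 - 13415/24608 = 43821605/41267616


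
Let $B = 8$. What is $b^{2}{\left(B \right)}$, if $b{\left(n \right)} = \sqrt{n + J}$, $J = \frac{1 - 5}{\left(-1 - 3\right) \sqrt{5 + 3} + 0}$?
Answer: $8 + \frac{\sqrt{2}}{4} \approx 8.3535$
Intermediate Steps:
$J = \frac{\sqrt{2}}{4}$ ($J = - \frac{4}{- 4 \sqrt{8} + 0} = - \frac{4}{- 4 \cdot 2 \sqrt{2} + 0} = - \frac{4}{- 8 \sqrt{2} + 0} = - \frac{4}{\left(-8\right) \sqrt{2}} = - 4 \left(- \frac{\sqrt{2}}{16}\right) = \frac{\sqrt{2}}{4} \approx 0.35355$)
$b{\left(n \right)} = \sqrt{n + \frac{\sqrt{2}}{4}}$
$b^{2}{\left(B \right)} = \left(\frac{\sqrt{\sqrt{2} + 4 \cdot 8}}{2}\right)^{2} = \left(\frac{\sqrt{\sqrt{2} + 32}}{2}\right)^{2} = \left(\frac{\sqrt{32 + \sqrt{2}}}{2}\right)^{2} = 8 + \frac{\sqrt{2}}{4}$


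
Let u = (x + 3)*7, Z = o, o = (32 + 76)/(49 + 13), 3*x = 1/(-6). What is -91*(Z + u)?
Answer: -1135043/558 ≈ -2034.1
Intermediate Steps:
x = -1/18 (x = (1/3)/(-6) = (1/3)*(-1/6) = -1/18 ≈ -0.055556)
o = 54/31 (o = 108/62 = 108*(1/62) = 54/31 ≈ 1.7419)
Z = 54/31 ≈ 1.7419
u = 371/18 (u = (-1/18 + 3)*7 = (53/18)*7 = 371/18 ≈ 20.611)
-91*(Z + u) = -91*(54/31 + 371/18) = -91*12473/558 = -1135043/558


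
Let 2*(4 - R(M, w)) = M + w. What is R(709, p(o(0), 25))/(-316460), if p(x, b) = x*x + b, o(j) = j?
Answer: 363/316460 ≈ 0.0011471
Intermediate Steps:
p(x, b) = b + x² (p(x, b) = x² + b = b + x²)
R(M, w) = 4 - M/2 - w/2 (R(M, w) = 4 - (M + w)/2 = 4 + (-M/2 - w/2) = 4 - M/2 - w/2)
R(709, p(o(0), 25))/(-316460) = (4 - ½*709 - (25 + 0²)/2)/(-316460) = (4 - 709/2 - (25 + 0)/2)*(-1/316460) = (4 - 709/2 - ½*25)*(-1/316460) = (4 - 709/2 - 25/2)*(-1/316460) = -363*(-1/316460) = 363/316460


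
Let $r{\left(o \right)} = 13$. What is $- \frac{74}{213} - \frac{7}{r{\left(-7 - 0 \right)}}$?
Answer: $- \frac{2453}{2769} \approx -0.88588$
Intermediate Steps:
$- \frac{74}{213} - \frac{7}{r{\left(-7 - 0 \right)}} = - \frac{74}{213} - \frac{7}{13} = - \frac{2453}{2769}$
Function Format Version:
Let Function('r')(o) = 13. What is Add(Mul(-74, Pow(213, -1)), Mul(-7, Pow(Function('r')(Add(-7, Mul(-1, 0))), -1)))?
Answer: Rational(-2453, 2769) ≈ -0.88588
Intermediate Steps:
Add(Mul(-74, Pow(213, -1)), Mul(-7, Pow(Function('r')(Add(-7, Mul(-1, 0))), -1))) = Add(Mul(-74, Pow(213, -1)), Mul(-7, Pow(13, -1))) = Add(Mul(-74, Rational(1, 213)), Mul(-7, Rational(1, 13))) = Add(Rational(-74, 213), Rational(-7, 13)) = Rational(-2453, 2769)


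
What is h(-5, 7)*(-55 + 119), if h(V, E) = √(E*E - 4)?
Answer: 192*√5 ≈ 429.33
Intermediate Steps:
h(V, E) = √(-4 + E²) (h(V, E) = √(E² - 4) = √(-4 + E²))
h(-5, 7)*(-55 + 119) = √(-4 + 7²)*(-55 + 119) = √(-4 + 49)*64 = √45*64 = (3*√5)*64 = 192*√5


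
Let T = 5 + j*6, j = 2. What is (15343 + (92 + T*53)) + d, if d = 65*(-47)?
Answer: 13281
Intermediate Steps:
T = 17 (T = 5 + 2*6 = 5 + 12 = 17)
d = -3055
(15343 + (92 + T*53)) + d = (15343 + (92 + 17*53)) - 3055 = (15343 + (92 + 901)) - 3055 = (15343 + 993) - 3055 = 16336 - 3055 = 13281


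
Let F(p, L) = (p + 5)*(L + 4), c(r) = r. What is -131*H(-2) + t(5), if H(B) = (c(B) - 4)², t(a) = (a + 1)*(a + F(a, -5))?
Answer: -4746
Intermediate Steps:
F(p, L) = (4 + L)*(5 + p) (F(p, L) = (5 + p)*(4 + L) = (4 + L)*(5 + p))
t(a) = -5 - 5*a (t(a) = (a + 1)*(a + (20 + 4*a + 5*(-5) - 5*a)) = (1 + a)*(a + (20 + 4*a - 25 - 5*a)) = (1 + a)*(a + (-5 - a)) = (1 + a)*(-5) = -5 - 5*a)
H(B) = (-4 + B)² (H(B) = (B - 4)² = (-4 + B)²)
-131*H(-2) + t(5) = -131*(-4 - 2)² + (-5 - 5*5) = -131*(-6)² + (-5 - 25) = -131*36 - 30 = -4716 - 30 = -4746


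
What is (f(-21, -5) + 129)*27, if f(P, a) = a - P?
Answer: 3915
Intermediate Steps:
(f(-21, -5) + 129)*27 = ((-5 - 1*(-21)) + 129)*27 = ((-5 + 21) + 129)*27 = (16 + 129)*27 = 145*27 = 3915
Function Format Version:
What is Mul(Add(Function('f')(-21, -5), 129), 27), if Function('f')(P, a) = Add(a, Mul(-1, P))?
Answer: 3915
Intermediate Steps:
Mul(Add(Function('f')(-21, -5), 129), 27) = Mul(Add(Add(-5, Mul(-1, -21)), 129), 27) = Mul(Add(Add(-5, 21), 129), 27) = Mul(Add(16, 129), 27) = Mul(145, 27) = 3915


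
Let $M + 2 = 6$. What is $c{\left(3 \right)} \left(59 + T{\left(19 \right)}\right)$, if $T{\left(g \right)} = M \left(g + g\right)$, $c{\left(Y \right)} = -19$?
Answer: $-4009$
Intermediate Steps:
$M = 4$ ($M = -2 + 6 = 4$)
$T{\left(g \right)} = 8 g$ ($T{\left(g \right)} = 4 \left(g + g\right) = 4 \cdot 2 g = 8 g$)
$c{\left(3 \right)} \left(59 + T{\left(19 \right)}\right) = - 19 \left(59 + 8 \cdot 19\right) = - 19 \left(59 + 152\right) = \left(-19\right) 211 = -4009$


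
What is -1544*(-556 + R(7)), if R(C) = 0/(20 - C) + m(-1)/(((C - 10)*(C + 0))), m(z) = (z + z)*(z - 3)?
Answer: 18040096/21 ≈ 8.5905e+5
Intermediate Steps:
m(z) = 2*z*(-3 + z) (m(z) = (2*z)*(-3 + z) = 2*z*(-3 + z))
R(C) = 8/(C*(-10 + C)) (R(C) = 0/(20 - C) + (2*(-1)*(-3 - 1))/(((C - 10)*(C + 0))) = 0 + (2*(-1)*(-4))/(((-10 + C)*C)) = 0 + 8/((C*(-10 + C))) = 0 + 8*(1/(C*(-10 + C))) = 0 + 8/(C*(-10 + C)) = 8/(C*(-10 + C)))
-1544*(-556 + R(7)) = -1544*(-556 + 8/(7*(-10 + 7))) = -1544*(-556 + 8*(⅐)/(-3)) = -1544*(-556 + 8*(⅐)*(-⅓)) = -1544*(-556 - 8/21) = -1544*(-11684/21) = 18040096/21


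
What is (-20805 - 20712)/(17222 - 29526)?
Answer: 41517/12304 ≈ 3.3743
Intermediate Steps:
(-20805 - 20712)/(17222 - 29526) = -41517/(-12304) = -41517*(-1/12304) = 41517/12304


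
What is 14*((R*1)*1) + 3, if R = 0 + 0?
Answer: 3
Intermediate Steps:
R = 0
14*((R*1)*1) + 3 = 14*((0*1)*1) + 3 = 14*(0*1) + 3 = 14*0 + 3 = 0 + 3 = 3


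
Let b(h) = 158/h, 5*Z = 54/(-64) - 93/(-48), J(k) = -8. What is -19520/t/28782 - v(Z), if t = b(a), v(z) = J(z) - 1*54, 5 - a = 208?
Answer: 71477758/1136889 ≈ 62.871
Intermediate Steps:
a = -203 (a = 5 - 1*208 = 5 - 208 = -203)
Z = 7/32 (Z = (54/(-64) - 93/(-48))/5 = (54*(-1/64) - 93*(-1/48))/5 = (-27/32 + 31/16)/5 = (⅕)*(35/32) = 7/32 ≈ 0.21875)
v(z) = -62 (v(z) = -8 - 1*54 = -8 - 54 = -62)
t = -158/203 (t = 158/(-203) = 158*(-1/203) = -158/203 ≈ -0.77833)
-19520/t/28782 - v(Z) = -19520/(-158/203)/28782 - 1*(-62) = -19520*(-203/158)*(1/28782) + 62 = (1981280/79)*(1/28782) + 62 = 990640/1136889 + 62 = 71477758/1136889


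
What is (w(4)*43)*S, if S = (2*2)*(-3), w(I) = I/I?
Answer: -516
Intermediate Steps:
w(I) = 1
S = -12 (S = 4*(-3) = -12)
(w(4)*43)*S = (1*43)*(-12) = 43*(-12) = -516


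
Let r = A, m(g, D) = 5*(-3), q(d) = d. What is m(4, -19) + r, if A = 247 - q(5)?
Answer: 227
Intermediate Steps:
m(g, D) = -15
A = 242 (A = 247 - 1*5 = 247 - 5 = 242)
r = 242
m(4, -19) + r = -15 + 242 = 227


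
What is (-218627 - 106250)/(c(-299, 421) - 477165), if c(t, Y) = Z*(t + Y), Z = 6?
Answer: 324877/476433 ≈ 0.68189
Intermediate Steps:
c(t, Y) = 6*Y + 6*t (c(t, Y) = 6*(t + Y) = 6*(Y + t) = 6*Y + 6*t)
(-218627 - 106250)/(c(-299, 421) - 477165) = (-218627 - 106250)/((6*421 + 6*(-299)) - 477165) = -324877/((2526 - 1794) - 477165) = -324877/(732 - 477165) = -324877/(-476433) = -324877*(-1/476433) = 324877/476433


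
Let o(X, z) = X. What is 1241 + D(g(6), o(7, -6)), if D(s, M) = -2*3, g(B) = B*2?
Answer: 1235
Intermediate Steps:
g(B) = 2*B
D(s, M) = -6
1241 + D(g(6), o(7, -6)) = 1241 - 6 = 1235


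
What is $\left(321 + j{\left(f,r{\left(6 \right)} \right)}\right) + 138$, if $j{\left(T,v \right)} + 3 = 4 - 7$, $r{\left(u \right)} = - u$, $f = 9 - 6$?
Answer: $453$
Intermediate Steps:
$f = 3$
$j{\left(T,v \right)} = -6$ ($j{\left(T,v \right)} = -3 + \left(4 - 7\right) = -3 - 3 = -6$)
$\left(321 + j{\left(f,r{\left(6 \right)} \right)}\right) + 138 = \left(321 - 6\right) + 138 = 315 + 138 = 453$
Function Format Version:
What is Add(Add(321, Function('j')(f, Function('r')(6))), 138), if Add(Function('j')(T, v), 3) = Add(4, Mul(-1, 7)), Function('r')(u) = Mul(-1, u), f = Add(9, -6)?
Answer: 453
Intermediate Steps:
f = 3
Function('j')(T, v) = -6 (Function('j')(T, v) = Add(-3, Add(4, Mul(-1, 7))) = Add(-3, Add(4, -7)) = Add(-3, -3) = -6)
Add(Add(321, Function('j')(f, Function('r')(6))), 138) = Add(Add(321, -6), 138) = Add(315, 138) = 453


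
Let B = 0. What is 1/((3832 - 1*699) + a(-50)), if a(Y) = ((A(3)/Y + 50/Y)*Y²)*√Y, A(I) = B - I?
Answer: 3133/285940689 + 11750*I*√2/285940689 ≈ 1.0957e-5 + 5.8113e-5*I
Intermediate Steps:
A(I) = -I (A(I) = 0 - I = -I)
a(Y) = 47*Y^(3/2) (a(Y) = (((-1*3)/Y + 50/Y)*Y²)*√Y = ((-3/Y + 50/Y)*Y²)*√Y = ((47/Y)*Y²)*√Y = (47*Y)*√Y = 47*Y^(3/2))
1/((3832 - 1*699) + a(-50)) = 1/((3832 - 1*699) + 47*(-50)^(3/2)) = 1/((3832 - 699) + 47*(-250*I*√2)) = 1/(3133 - 11750*I*√2)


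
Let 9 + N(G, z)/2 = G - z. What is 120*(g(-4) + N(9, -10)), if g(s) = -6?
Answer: 1680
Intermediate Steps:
N(G, z) = -18 - 2*z + 2*G (N(G, z) = -18 + 2*(G - z) = -18 + (-2*z + 2*G) = -18 - 2*z + 2*G)
120*(g(-4) + N(9, -10)) = 120*(-6 + (-18 - 2*(-10) + 2*9)) = 120*(-6 + (-18 + 20 + 18)) = 120*(-6 + 20) = 120*14 = 1680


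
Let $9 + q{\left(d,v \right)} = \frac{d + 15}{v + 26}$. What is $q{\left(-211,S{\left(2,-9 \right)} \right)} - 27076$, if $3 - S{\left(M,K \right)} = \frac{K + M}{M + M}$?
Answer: $- \frac{3332239}{123} \approx -27091.0$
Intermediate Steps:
$S{\left(M,K \right)} = 3 - \frac{K + M}{2 M}$ ($S{\left(M,K \right)} = 3 - \frac{K + M}{M + M} = 3 - \frac{K + M}{2 M}$)
$q{\left(d,v \right)} = -9 + \frac{15 + d}{26 + v}$ ($q{\left(d,v \right)} = -9 + \frac{d + 15}{v + 26} = -9 + \frac{15 + d}{26 + v}$)
$q{\left(-211,S{\left(2,-9 \right)} \right)} - 27076 = \frac{-219 - 211 - 9 \frac{\left(-1\right) \left(-9\right) + 5 \cdot 2}{2 \cdot 2}}{26 + \frac{\left(-1\right) \left(-9\right) + 5 \cdot 2}{2 \cdot 2}} - 27076 = \frac{-219 - 211 - 9 \cdot \frac{1}{2} \cdot \frac{1}{2} \left(9 + 10\right)}{26 + \frac{1}{2} \cdot \frac{1}{2} \left(9 + 10\right)} - 27076 = \frac{-219 - 211 - 9 \cdot \frac{1}{2} \cdot \frac{1}{2} \cdot 19}{26 + \frac{1}{2} \cdot \frac{1}{2} \cdot 19} - 27076 = \frac{-219 - 211 - \frac{171}{4}}{26 + \frac{19}{4}} - 27076 = \frac{-219 - 211 - \frac{171}{4}}{\frac{123}{4}} - 27076 = \frac{4}{123} \left(- \frac{1891}{4}\right) - 27076 = - \frac{1891}{123} - 27076 = - \frac{3332239}{123}$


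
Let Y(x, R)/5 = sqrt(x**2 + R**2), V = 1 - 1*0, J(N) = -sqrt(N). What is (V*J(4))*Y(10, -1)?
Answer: -10*sqrt(101) ≈ -100.50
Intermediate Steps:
V = 1 (V = 1 + 0 = 1)
Y(x, R) = 5*sqrt(R**2 + x**2) (Y(x, R) = 5*sqrt(x**2 + R**2) = 5*sqrt(R**2 + x**2))
(V*J(4))*Y(10, -1) = (1*(-sqrt(4)))*(5*sqrt((-1)**2 + 10**2)) = (1*(-1*2))*(5*sqrt(1 + 100)) = (1*(-2))*(5*sqrt(101)) = -10*sqrt(101)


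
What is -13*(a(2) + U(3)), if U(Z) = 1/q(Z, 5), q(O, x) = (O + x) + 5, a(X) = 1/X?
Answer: -15/2 ≈ -7.5000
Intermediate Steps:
q(O, x) = 5 + O + x
U(Z) = 1/(10 + Z) (U(Z) = 1/(5 + Z + 5) = 1/(10 + Z))
-13*(a(2) + U(3)) = -13*(1/2 + 1/(10 + 3)) = -13*(1/2 + 1/13) = -13*15/26 = -15/2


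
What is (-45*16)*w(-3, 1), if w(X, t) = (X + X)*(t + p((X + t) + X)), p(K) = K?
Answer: -17280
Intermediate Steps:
w(X, t) = 2*X*(2*X + 2*t) (w(X, t) = (X + X)*(t + ((X + t) + X)) = (2*X)*(t + (t + 2*X)) = (2*X)*(2*X + 2*t) = 2*X*(2*X + 2*t))
(-45*16)*w(-3, 1) = (-45*16)*(4*(-3)*(-3 + 1)) = -2880*(-3)*(-2) = -720*24 = -17280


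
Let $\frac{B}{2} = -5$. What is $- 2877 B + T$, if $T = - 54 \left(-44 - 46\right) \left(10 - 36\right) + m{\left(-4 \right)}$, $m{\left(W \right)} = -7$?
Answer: $-97597$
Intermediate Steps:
$B = -10$ ($B = 2 \left(-5\right) = -10$)
$T = -126367$ ($T = - 54 \left(-44 - 46\right) \left(10 - 36\right) - 7 = - 54 \left(\left(-90\right) \left(-26\right)\right) - 7 = \left(-54\right) 2340 - 7 = -126360 - 7 = -126367$)
$- 2877 B + T = \left(-2877\right) \left(-10\right) - 126367 = 28770 - 126367 = -97597$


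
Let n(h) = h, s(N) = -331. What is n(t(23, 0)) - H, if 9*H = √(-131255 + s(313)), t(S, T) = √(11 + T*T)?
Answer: √11 - I*√131586/9 ≈ 3.3166 - 40.305*I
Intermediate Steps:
t(S, T) = √(11 + T²)
H = I*√131586/9 (H = √(-131255 - 331)/9 = √(-131586)/9 = (I*√131586)/9 = I*√131586/9 ≈ 40.305*I)
n(t(23, 0)) - H = √(11 + 0²) - I*√131586/9 = √(11 + 0) - I*√131586/9 = √11 - I*√131586/9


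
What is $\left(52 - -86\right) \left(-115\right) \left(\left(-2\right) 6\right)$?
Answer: $190440$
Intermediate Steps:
$\left(52 - -86\right) \left(-115\right) \left(\left(-2\right) 6\right) = \left(52 + 86\right) \left(-115\right) \left(-12\right) = 138 \left(-115\right) \left(-12\right) = \left(-15870\right) \left(-12\right) = 190440$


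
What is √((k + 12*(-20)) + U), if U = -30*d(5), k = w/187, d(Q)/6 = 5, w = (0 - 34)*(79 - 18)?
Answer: I*√139282/11 ≈ 33.928*I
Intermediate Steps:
w = -2074 (w = -34*61 = -2074)
d(Q) = 30 (d(Q) = 6*5 = 30)
k = -122/11 (k = -2074/187 = -2074*1/187 = -122/11 ≈ -11.091)
U = -900 (U = -30*30 = -900)
√((k + 12*(-20)) + U) = √((-122/11 + 12*(-20)) - 900) = √((-122/11 - 240) - 900) = √(-2762/11 - 900) = √(-12662/11) = I*√139282/11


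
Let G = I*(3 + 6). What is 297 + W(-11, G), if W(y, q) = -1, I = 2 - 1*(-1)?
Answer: 296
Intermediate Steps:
I = 3 (I = 2 + 1 = 3)
G = 27 (G = 3*(3 + 6) = 3*9 = 27)
297 + W(-11, G) = 297 - 1 = 296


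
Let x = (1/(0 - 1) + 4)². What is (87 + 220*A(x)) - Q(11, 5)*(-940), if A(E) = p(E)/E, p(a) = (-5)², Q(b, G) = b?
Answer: 99343/9 ≈ 11038.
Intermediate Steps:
p(a) = 25
x = 9 (x = (1/(-1) + 4)² = (-1 + 4)² = 3² = 9)
A(E) = 25/E
(87 + 220*A(x)) - Q(11, 5)*(-940) = (87 + 220*(25/9)) - 11*(-940) = (87 + 220*(25*(⅑))) - 1*(-10340) = (87 + 220*(25/9)) + 10340 = (87 + 5500/9) + 10340 = 6283/9 + 10340 = 99343/9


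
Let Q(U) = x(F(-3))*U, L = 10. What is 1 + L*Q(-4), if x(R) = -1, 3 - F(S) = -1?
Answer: 41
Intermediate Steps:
F(S) = 4 (F(S) = 3 - 1*(-1) = 3 + 1 = 4)
Q(U) = -U
1 + L*Q(-4) = 1 + 10*(-1*(-4)) = 1 + 10*4 = 1 + 40 = 41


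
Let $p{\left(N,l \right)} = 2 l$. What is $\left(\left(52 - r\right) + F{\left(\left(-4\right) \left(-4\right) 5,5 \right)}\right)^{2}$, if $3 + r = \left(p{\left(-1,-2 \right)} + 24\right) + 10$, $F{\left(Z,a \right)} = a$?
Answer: $900$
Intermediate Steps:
$r = 27$ ($r = -3 + \left(\left(2 \left(-2\right) + 24\right) + 10\right) = -3 + \left(\left(-4 + 24\right) + 10\right) = -3 + \left(20 + 10\right) = -3 + 30 = 27$)
$\left(\left(52 - r\right) + F{\left(\left(-4\right) \left(-4\right) 5,5 \right)}\right)^{2} = \left(\left(52 - 27\right) + 5\right)^{2} = \left(25 + 5\right)^{2} = 30^{2} = 900$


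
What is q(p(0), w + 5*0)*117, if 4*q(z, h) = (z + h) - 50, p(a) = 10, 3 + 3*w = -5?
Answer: -1248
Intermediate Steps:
w = -8/3 (w = -1 + (⅓)*(-5) = -1 - 5/3 = -8/3 ≈ -2.6667)
q(z, h) = -25/2 + h/4 + z/4 (q(z, h) = ((z + h) - 50)/4 = ((h + z) - 50)/4 = (-50 + h + z)/4 = -25/2 + h/4 + z/4)
q(p(0), w + 5*0)*117 = (-25/2 + (-8/3 + 5*0)/4 + (¼)*10)*117 = (-25/2 + (-8/3 + 0)/4 + 5/2)*117 = (-25/2 + (¼)*(-8/3) + 5/2)*117 = (-25/2 - ⅔ + 5/2)*117 = -32/3*117 = -1248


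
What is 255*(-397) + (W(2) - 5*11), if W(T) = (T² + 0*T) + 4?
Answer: -101282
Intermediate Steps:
W(T) = 4 + T² (W(T) = (T² + 0) + 4 = T² + 4 = 4 + T²)
255*(-397) + (W(2) - 5*11) = 255*(-397) + ((4 + 2²) - 5*11) = -101235 + ((4 + 4) - 55) = -101235 + (8 - 55) = -101235 - 47 = -101282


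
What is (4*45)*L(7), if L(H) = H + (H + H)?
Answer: 3780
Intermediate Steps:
L(H) = 3*H (L(H) = H + 2*H = 3*H)
(4*45)*L(7) = (4*45)*(3*7) = 180*21 = 3780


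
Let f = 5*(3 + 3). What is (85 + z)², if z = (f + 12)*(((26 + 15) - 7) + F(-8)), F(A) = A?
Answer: 1385329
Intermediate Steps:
f = 30 (f = 5*6 = 30)
z = 1092 (z = (30 + 12)*(((26 + 15) - 7) - 8) = 42*((41 - 7) - 8) = 42*(34 - 8) = 42*26 = 1092)
(85 + z)² = (85 + 1092)² = 1177² = 1385329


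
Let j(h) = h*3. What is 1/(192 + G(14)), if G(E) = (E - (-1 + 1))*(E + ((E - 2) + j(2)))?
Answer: 1/640 ≈ 0.0015625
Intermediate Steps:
j(h) = 3*h
G(E) = E*(4 + 2*E) (G(E) = (E - (-1 + 1))*(E + ((E - 2) + 3*2)) = (E - 1*0)*(E + ((-2 + E) + 6)) = (E + 0)*(E + (4 + E)) = E*(4 + 2*E))
1/(192 + G(14)) = 1/(192 + 2*14*(2 + 14)) = 1/(192 + 2*14*16) = 1/(192 + 448) = 1/640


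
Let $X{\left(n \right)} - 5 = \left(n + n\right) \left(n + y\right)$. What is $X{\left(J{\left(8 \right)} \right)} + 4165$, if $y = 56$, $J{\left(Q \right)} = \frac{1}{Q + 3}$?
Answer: $\frac{505804}{121} \approx 4180.2$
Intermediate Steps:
$J{\left(Q \right)} = \frac{1}{3 + Q}$
$X{\left(n \right)} = 5 + 2 n \left(56 + n\right)$ ($X{\left(n \right)} = 5 + \left(n + n\right) \left(n + 56\right) = 5 + 2 n \left(56 + n\right)$)
$X{\left(J{\left(8 \right)} \right)} + 4165 = \left(5 + 2 \left(\frac{1}{3 + 8}\right)^{2} + \frac{112}{3 + 8}\right) + 4165 = \left(5 + 2 \left(\frac{1}{11}\right)^{2} + \frac{112}{11}\right) + 4165 = \left(5 + \frac{2}{121} + 112 \cdot \frac{1}{11}\right) + 4165 = \left(5 + 2 \cdot \frac{1}{121} + \frac{112}{11}\right) + 4165 = \left(5 + \frac{2}{121} + \frac{112}{11}\right) + 4165 = \frac{1839}{121} + 4165 = \frac{505804}{121}$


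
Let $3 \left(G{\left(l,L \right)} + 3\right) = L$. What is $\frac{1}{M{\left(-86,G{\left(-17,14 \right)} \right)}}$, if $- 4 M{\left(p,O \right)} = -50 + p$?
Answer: $\frac{1}{34} \approx 0.029412$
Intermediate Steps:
$G{\left(l,L \right)} = -3 + \frac{L}{3}$
$M{\left(p,O \right)} = \frac{25}{2} - \frac{p}{4}$ ($M{\left(p,O \right)} = - \frac{-50 + p}{4} = \frac{25}{2} - \frac{p}{4}$)
$\frac{1}{M{\left(-86,G{\left(-17,14 \right)} \right)}} = \frac{1}{\frac{25}{2} - - \frac{43}{2}} = \frac{1}{\frac{25}{2} + \frac{43}{2}} = \frac{1}{34}$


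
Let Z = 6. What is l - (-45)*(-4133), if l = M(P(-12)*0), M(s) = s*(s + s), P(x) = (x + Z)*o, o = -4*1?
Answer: -185985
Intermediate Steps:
o = -4
P(x) = -24 - 4*x (P(x) = (x + 6)*(-4) = (6 + x)*(-4) = -24 - 4*x)
M(s) = 2*s² (M(s) = s*(2*s) = 2*s²)
l = 0 (l = 2*((-24 - 4*(-12))*0)² = 2*((-24 + 48)*0)² = 2*(24*0)² = 2*0² = 2*0 = 0)
l - (-45)*(-4133) = 0 - (-45)*(-4133) = 0 - 1*185985 = 0 - 185985 = -185985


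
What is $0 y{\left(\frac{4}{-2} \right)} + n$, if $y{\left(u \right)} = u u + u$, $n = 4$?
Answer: $4$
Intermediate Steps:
$y{\left(u \right)} = u + u^{2}$ ($y{\left(u \right)} = u^{2} + u = u + u^{2}$)
$0 y{\left(\frac{4}{-2} \right)} + n = 0 \frac{4}{-2} \left(1 + \frac{4}{-2}\right) + 4 = 0 \cdot 4 \left(- \frac{1}{2}\right) \left(1 + 4 \left(- \frac{1}{2}\right)\right) + 4 = 0 \left(- 2 \left(1 - 2\right)\right) + 4 = 0 \left(\left(-2\right) \left(-1\right)\right) + 4 = 0 \cdot 2 + 4 = 0 + 4 = 4$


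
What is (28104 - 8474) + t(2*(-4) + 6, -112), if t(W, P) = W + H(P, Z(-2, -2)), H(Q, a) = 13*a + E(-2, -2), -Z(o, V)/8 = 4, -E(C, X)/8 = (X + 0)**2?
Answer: 19180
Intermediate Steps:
E(C, X) = -8*X**2 (E(C, X) = -8*(X + 0)**2 = -8*X**2)
Z(o, V) = -32 (Z(o, V) = -8*4 = -32)
H(Q, a) = -32 + 13*a (H(Q, a) = 13*a - 8*(-2)**2 = 13*a - 8*4 = 13*a - 32 = -32 + 13*a)
t(W, P) = -448 + W (t(W, P) = W + (-32 + 13*(-32)) = W + (-32 - 416) = W - 448 = -448 + W)
(28104 - 8474) + t(2*(-4) + 6, -112) = (28104 - 8474) + (-448 + (2*(-4) + 6)) = 19630 + (-448 + (-8 + 6)) = 19630 + (-448 - 2) = 19630 - 450 = 19180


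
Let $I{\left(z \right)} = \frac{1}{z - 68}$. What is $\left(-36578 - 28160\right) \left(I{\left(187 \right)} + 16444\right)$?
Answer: $- \frac{126681713706}{119} \approx -1.0646 \cdot 10^{9}$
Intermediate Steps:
$I{\left(z \right)} = \frac{1}{-68 + z}$
$\left(-36578 - 28160\right) \left(I{\left(187 \right)} + 16444\right) = \left(-36578 - 28160\right) \left(\frac{1}{-68 + 187} + 16444\right) = - 64738 \left(\frac{1}{119} + 16444\right) = \left(-64738\right) \frac{1956837}{119} = - \frac{126681713706}{119}$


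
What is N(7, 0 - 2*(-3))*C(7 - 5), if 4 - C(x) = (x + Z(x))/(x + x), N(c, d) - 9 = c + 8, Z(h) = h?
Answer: 72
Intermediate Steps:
N(c, d) = 17 + c (N(c, d) = 9 + (c + 8) = 9 + (8 + c) = 17 + c)
C(x) = 3 (C(x) = 4 - (x + x)/(x + x) = 4 - 2*x/(2*x) = 4 - 2*x*1/(2*x) = 4 - 1*1 = 4 - 1 = 3)
N(7, 0 - 2*(-3))*C(7 - 5) = (17 + 7)*3 = 24*3 = 72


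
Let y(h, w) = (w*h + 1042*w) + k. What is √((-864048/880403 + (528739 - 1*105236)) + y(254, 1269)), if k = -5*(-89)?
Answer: 2*√400842232198104651/880403 ≈ 1438.3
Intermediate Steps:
k = 445
y(h, w) = 445 + 1042*w + h*w (y(h, w) = (w*h + 1042*w) + 445 = (h*w + 1042*w) + 445 = (1042*w + h*w) + 445 = 445 + 1042*w + h*w)
√((-864048/880403 + (528739 - 1*105236)) + y(254, 1269)) = √((-864048/880403 + (528739 - 1*105236)) + (445 + 1042*1269 + 254*1269)) = √((-864048*1/880403 + (528739 - 105236)) + (445 + 1322298 + 322326)) = √((-864048/880403 + 423503) + 1645069) = √(372852447661/880403 + 1645069) = √(1821176130468/880403) = 2*√400842232198104651/880403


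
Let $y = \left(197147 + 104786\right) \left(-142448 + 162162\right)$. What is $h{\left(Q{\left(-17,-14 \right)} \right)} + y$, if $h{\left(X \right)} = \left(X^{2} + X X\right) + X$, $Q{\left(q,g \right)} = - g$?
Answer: $5952307568$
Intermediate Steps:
$y = 5952307162$ ($y = 301933 \cdot 19714 = 5952307162$)
$h{\left(X \right)} = X + 2 X^{2}$ ($h{\left(X \right)} = \left(X^{2} + X^{2}\right) + X = 2 X^{2} + X = X + 2 X^{2}$)
$h{\left(Q{\left(-17,-14 \right)} \right)} + y = \left(-1\right) \left(-14\right) \left(1 + 2 \left(\left(-1\right) \left(-14\right)\right)\right) + 5952307162 = 14 \left(1 + 2 \cdot 14\right) + 5952307162 = 14 \left(1 + 28\right) + 5952307162 = 14 \cdot 29 + 5952307162 = 406 + 5952307162 = 5952307568$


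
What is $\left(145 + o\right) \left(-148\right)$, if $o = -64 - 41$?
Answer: $-5920$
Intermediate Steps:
$o = -105$ ($o = -64 - 41 = -105$)
$\left(145 + o\right) \left(-148\right) = \left(145 - 105\right) \left(-148\right) = 40 \left(-148\right) = -5920$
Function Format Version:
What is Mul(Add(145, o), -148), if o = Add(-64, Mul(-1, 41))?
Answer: -5920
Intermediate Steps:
o = -105 (o = Add(-64, -41) = -105)
Mul(Add(145, o), -148) = Mul(Add(145, -105), -148) = Mul(40, -148) = -5920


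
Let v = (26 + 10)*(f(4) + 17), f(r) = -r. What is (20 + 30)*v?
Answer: 23400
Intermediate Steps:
v = 468 (v = (26 + 10)*(-1*4 + 17) = 36*(-4 + 17) = 36*13 = 468)
(20 + 30)*v = (20 + 30)*468 = 50*468 = 23400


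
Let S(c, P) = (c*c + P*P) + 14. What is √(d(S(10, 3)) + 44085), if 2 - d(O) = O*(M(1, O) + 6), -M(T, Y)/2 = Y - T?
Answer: √73361 ≈ 270.85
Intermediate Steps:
S(c, P) = 14 + P² + c² (S(c, P) = (c² + P²) + 14 = (P² + c²) + 14 = 14 + P² + c²)
M(T, Y) = -2*Y + 2*T (M(T, Y) = -2*(Y - T) = -2*Y + 2*T)
d(O) = 2 - O*(8 - 2*O) (d(O) = 2 - O*((-2*O + 2*1) + 6) = 2 - O*((-2*O + 2) + 6) = 2 - O*((2 - 2*O) + 6) = 2 - O*(8 - 2*O))
√(d(S(10, 3)) + 44085) = √((2 - 8*(14 + 3² + 10²) + 2*(14 + 3² + 10²)²) + 44085) = √((2 - 8*(14 + 9 + 100) + 2*(14 + 9 + 100)²) + 44085) = √((2 - 8*123 + 2*123²) + 44085) = √((2 - 984 + 2*15129) + 44085) = √((2 - 984 + 30258) + 44085) = √(29276 + 44085) = √73361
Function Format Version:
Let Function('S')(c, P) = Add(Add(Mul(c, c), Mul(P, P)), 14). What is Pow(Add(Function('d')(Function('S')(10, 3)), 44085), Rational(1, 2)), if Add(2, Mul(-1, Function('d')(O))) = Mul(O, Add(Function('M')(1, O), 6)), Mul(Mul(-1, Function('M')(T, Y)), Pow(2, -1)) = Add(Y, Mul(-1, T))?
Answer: Pow(73361, Rational(1, 2)) ≈ 270.85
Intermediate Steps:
Function('S')(c, P) = Add(14, Pow(P, 2), Pow(c, 2)) (Function('S')(c, P) = Add(Add(Pow(c, 2), Pow(P, 2)), 14) = Add(Add(Pow(P, 2), Pow(c, 2)), 14) = Add(14, Pow(P, 2), Pow(c, 2)))
Function('M')(T, Y) = Add(Mul(-2, Y), Mul(2, T)) (Function('M')(T, Y) = Mul(-2, Add(Y, Mul(-1, T))) = Add(Mul(-2, Y), Mul(2, T)))
Function('d')(O) = Add(2, Mul(-1, O, Add(8, Mul(-2, O)))) (Function('d')(O) = Add(2, Mul(-1, Mul(O, Add(Add(Mul(-2, O), Mul(2, 1)), 6)))) = Add(2, Mul(-1, Mul(O, Add(Add(Mul(-2, O), 2), 6)))) = Add(2, Mul(-1, Mul(O, Add(Add(2, Mul(-2, O)), 6)))) = Add(2, Mul(-1, Mul(O, Add(8, Mul(-2, O))))) = Add(2, Mul(-1, O, Add(8, Mul(-2, O)))))
Pow(Add(Function('d')(Function('S')(10, 3)), 44085), Rational(1, 2)) = Pow(Add(Add(2, Mul(-8, Add(14, Pow(3, 2), Pow(10, 2))), Mul(2, Pow(Add(14, Pow(3, 2), Pow(10, 2)), 2))), 44085), Rational(1, 2)) = Pow(Add(Add(2, Mul(-8, Add(14, 9, 100)), Mul(2, Pow(Add(14, 9, 100), 2))), 44085), Rational(1, 2)) = Pow(Add(Add(2, Mul(-8, 123), Mul(2, Pow(123, 2))), 44085), Rational(1, 2)) = Pow(Add(Add(2, -984, Mul(2, 15129)), 44085), Rational(1, 2)) = Pow(Add(Add(2, -984, 30258), 44085), Rational(1, 2)) = Pow(Add(29276, 44085), Rational(1, 2)) = Pow(73361, Rational(1, 2))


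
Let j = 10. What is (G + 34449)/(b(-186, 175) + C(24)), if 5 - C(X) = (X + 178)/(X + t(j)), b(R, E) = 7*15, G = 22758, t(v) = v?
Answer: 972519/1769 ≈ 549.76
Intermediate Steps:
b(R, E) = 105
C(X) = 5 - (178 + X)/(10 + X) (C(X) = 5 - (X + 178)/(X + 10) = 5 - (178 + X)/(10 + X))
(G + 34449)/(b(-186, 175) + C(24)) = (22758 + 34449)/(105 + 4*(-32 + 24)/(10 + 24)) = 57207/(105 + 4*(-8)/34) = 57207/(105 + 4*(1/34)*(-8)) = 57207/(105 - 16/17) = 57207/(1769/17) = 57207*(17/1769) = 972519/1769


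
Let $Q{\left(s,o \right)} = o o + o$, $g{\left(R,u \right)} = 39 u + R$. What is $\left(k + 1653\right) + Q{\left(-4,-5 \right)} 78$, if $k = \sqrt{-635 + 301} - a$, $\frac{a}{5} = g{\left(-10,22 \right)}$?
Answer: $-1027 + i \sqrt{334} \approx -1027.0 + 18.276 i$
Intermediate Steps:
$g{\left(R,u \right)} = R + 39 u$
$a = 4240$ ($a = 5 \left(-10 + 39 \cdot 22\right) = 5 \left(-10 + 858\right) = 5 \cdot 848 = 4240$)
$Q{\left(s,o \right)} = o + o^{2}$ ($Q{\left(s,o \right)} = o^{2} + o = o + o^{2}$)
$k = -4240 + i \sqrt{334}$ ($k = \sqrt{-635 + 301} - 4240 = \sqrt{-334} - 4240 = i \sqrt{334} - 4240 = -4240 + i \sqrt{334} \approx -4240.0 + 18.276 i$)
$\left(k + 1653\right) + Q{\left(-4,-5 \right)} 78 = \left(\left(-4240 + i \sqrt{334}\right) + 1653\right) + - 5 \left(1 - 5\right) 78 = \left(-2587 + i \sqrt{334}\right) + \left(-5\right) \left(-4\right) 78 = \left(-2587 + i \sqrt{334}\right) + 20 \cdot 78 = \left(-2587 + i \sqrt{334}\right) + 1560 = -1027 + i \sqrt{334}$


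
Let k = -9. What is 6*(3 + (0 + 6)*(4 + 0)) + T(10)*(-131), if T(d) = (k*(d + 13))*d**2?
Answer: 2711862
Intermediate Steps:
T(d) = d**2*(-117 - 9*d) (T(d) = (-9*(d + 13))*d**2 = (-9*(13 + d))*d**2 = (-117 - 9*d)*d**2 = d**2*(-117 - 9*d))
6*(3 + (0 + 6)*(4 + 0)) + T(10)*(-131) = 6*(3 + (0 + 6)*(4 + 0)) + (9*10**2*(-13 - 1*10))*(-131) = 6*(3 + 6*4) + (9*100*(-13 - 10))*(-131) = 6*(3 + 24) + (9*100*(-23))*(-131) = 6*27 - 20700*(-131) = 162 + 2711700 = 2711862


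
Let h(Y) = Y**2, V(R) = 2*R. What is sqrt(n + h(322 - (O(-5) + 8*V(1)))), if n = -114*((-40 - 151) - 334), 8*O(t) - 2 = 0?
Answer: sqrt(2453329)/4 ≈ 391.58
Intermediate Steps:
O(t) = 1/4 (O(t) = 1/4 + (1/8)*0 = 1/4 + 0 = 1/4)
n = 59850 (n = -114*(-191 - 334) = -114*(-525) = 59850)
sqrt(n + h(322 - (O(-5) + 8*V(1)))) = sqrt(59850 + (322 - (1/4 + 8*(2*1)))**2) = sqrt(59850 + (322 - (1/4 + 8*2))**2) = sqrt(59850 + (322 - (1/4 + 16))**2) = sqrt(59850 + (322 - 1*65/4)**2) = sqrt(59850 + (322 - 65/4)**2) = sqrt(59850 + (1223/4)**2) = sqrt(59850 + 1495729/16) = sqrt(2453329/16) = sqrt(2453329)/4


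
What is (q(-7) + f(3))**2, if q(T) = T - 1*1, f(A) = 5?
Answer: 9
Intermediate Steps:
q(T) = -1 + T (q(T) = T - 1 = -1 + T)
(q(-7) + f(3))**2 = ((-1 - 7) + 5)**2 = (-8 + 5)**2 = (-3)**2 = 9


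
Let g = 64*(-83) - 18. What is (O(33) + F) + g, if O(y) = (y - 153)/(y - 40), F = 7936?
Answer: 18362/7 ≈ 2623.1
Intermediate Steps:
g = -5330 (g = -5312 - 18 = -5330)
O(y) = (-153 + y)/(-40 + y)
(O(33) + F) + g = ((-153 + 33)/(-40 + 33) + 7936) - 5330 = (-120/(-7) + 7936) - 5330 = (-1/7*(-120) + 7936) - 5330 = (120/7 + 7936) - 5330 = 55672/7 - 5330 = 18362/7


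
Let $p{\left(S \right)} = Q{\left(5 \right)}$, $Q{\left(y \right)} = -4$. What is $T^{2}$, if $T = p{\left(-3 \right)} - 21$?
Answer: $625$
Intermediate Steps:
$p{\left(S \right)} = -4$
$T = -25$ ($T = -4 - 21 = -25$)
$T^{2} = \left(-25\right)^{2} = 625$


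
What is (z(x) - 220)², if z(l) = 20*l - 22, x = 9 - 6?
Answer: 33124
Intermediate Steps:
x = 3
z(l) = -22 + 20*l
(z(x) - 220)² = ((-22 + 20*3) - 220)² = ((-22 + 60) - 220)² = (38 - 220)² = (-182)² = 33124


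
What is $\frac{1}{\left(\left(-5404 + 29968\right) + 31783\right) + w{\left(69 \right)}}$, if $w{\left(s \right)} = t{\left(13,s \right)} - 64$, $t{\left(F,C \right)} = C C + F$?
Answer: $\frac{1}{61057} \approx 1.6378 \cdot 10^{-5}$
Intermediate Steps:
$t{\left(F,C \right)} = F + C^{2}$ ($t{\left(F,C \right)} = C^{2} + F = F + C^{2}$)
$w{\left(s \right)} = -51 + s^{2}$ ($w{\left(s \right)} = \left(13 + s^{2}\right) - 64 = -51 + s^{2}$)
$\frac{1}{\left(\left(-5404 + 29968\right) + 31783\right) + w{\left(69 \right)}} = \frac{1}{\left(\left(-5404 + 29968\right) + 31783\right) - \left(51 - 69^{2}\right)} = \frac{1}{\left(24564 + 31783\right) + \left(-51 + 4761\right)} = \frac{1}{56347 + 4710} = \frac{1}{61057}$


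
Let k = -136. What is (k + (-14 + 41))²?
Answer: 11881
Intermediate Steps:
(k + (-14 + 41))² = (-136 + (-14 + 41))² = (-136 + 27)² = (-109)² = 11881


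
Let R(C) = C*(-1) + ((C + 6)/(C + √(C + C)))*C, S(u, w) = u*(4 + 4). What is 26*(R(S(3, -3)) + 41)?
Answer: 14222/11 - 1560*√3/11 ≈ 1047.3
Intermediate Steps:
S(u, w) = 8*u (S(u, w) = u*8 = 8*u)
R(C) = -C + C*(6 + C)/(C + √2*√C) (R(C) = -C + ((6 + C)/(C + √(2*C)))*C = -C + ((6 + C)/(C + √2*√C))*C = -C + C*(6 + C)/(C + √2*√C))
26*(R(S(3, -3)) + 41) = 26*((6*(8*3) - √2*(8*3)^(3/2))/(8*3 + √2*√(8*3)) + 41) = 26*((6*24 - √2*24^(3/2))/(24 + √2*√24) + 41) = 26*((144 - √2*48*√6)/(24 + √2*(2*√6)) + 41) = 26*((144 - 96*√3)/(24 + 4*√3) + 41) = 26*(41 + (144 - 96*√3)/(24 + 4*√3)) = 1066 + 26*(144 - 96*√3)/(24 + 4*√3)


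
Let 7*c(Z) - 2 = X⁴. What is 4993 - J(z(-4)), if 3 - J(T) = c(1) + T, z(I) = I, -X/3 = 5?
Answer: 85529/7 ≈ 12218.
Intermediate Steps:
X = -15 (X = -3*5 = -15)
c(Z) = 50627/7 (c(Z) = 2/7 + (⅐)*(-15)⁴ = 2/7 + (⅐)*50625 = 2/7 + 50625/7 = 50627/7)
J(T) = -50606/7 - T (J(T) = 3 - (50627/7 + T) = 3 + (-50627/7 - T) = -50606/7 - T)
4993 - J(z(-4)) = 4993 - (-50606/7 - 1*(-4)) = 4993 - (-50606/7 + 4) = 4993 - 1*(-50578/7) = 4993 + 50578/7 = 85529/7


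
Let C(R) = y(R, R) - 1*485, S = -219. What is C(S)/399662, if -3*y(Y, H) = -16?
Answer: -1439/1198986 ≈ -0.0012002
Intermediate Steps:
y(Y, H) = 16/3 (y(Y, H) = -1/3*(-16) = 16/3)
C(R) = -1439/3 (C(R) = 16/3 - 1*485 = 16/3 - 485 = -1439/3)
C(S)/399662 = -1439/3/399662 = -1439/3*1/399662 = -1439/1198986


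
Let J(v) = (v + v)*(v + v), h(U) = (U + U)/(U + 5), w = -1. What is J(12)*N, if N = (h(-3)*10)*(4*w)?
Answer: 69120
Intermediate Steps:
h(U) = 2*U/(5 + U) (h(U) = (2*U)/(5 + U) = 2*U/(5 + U))
J(v) = 4*v**2 (J(v) = (2*v)*(2*v) = 4*v**2)
N = 120 (N = ((2*(-3)/(5 - 3))*10)*(4*(-1)) = ((2*(-3)/2)*10)*(-4) = ((2*(-3)*(1/2))*10)*(-4) = -3*10*(-4) = -30*(-4) = 120)
J(12)*N = (4*12**2)*120 = (4*144)*120 = 576*120 = 69120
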